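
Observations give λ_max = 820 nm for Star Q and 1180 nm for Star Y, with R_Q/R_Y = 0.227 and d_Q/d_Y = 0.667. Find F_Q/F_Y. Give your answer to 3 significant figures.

Wien's law: T_Q/T_Y = λ_Y/λ_Q = 1180/820 = 1.439.
L_Q/L_Y = (R_Q/R_Y)²(T_Q/T_Y)⁴ = (0.227)²(1.439)⁴ = 0.2210.
F_Q/F_Y = (L_Q/L_Y)/(d_Q/d_Y)² = 0.2210/(0.667)² = 0.4967.

0.497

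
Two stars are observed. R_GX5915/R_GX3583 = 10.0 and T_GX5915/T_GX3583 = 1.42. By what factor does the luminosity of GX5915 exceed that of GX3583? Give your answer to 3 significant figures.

407

From the Stefan–Boltzmann law, L ∝ R²T⁴, so
L_GX5915/L_GX3583 = (R_GX5915/R_GX3583)² (T_GX5915/T_GX3583)⁴ = (10.0)² × (1.42)⁴ = 100.0 × 4.066 = 406.6.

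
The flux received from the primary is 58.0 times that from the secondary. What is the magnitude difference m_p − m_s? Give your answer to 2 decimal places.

-4.41

m_p − m_s = −2.5 log₁₀(F_p/F_s) = −2.5 log₁₀(58.0) = −2.5 × (1.763) = -4.409.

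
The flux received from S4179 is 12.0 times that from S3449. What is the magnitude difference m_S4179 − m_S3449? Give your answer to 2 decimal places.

-2.70

m_S4179 − m_S3449 = −2.5 log₁₀(F_S4179/F_S3449) = −2.5 log₁₀(12.0) = −2.5 × (1.079) = -2.698.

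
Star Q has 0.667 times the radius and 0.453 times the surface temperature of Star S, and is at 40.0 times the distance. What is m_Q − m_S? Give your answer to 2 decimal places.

L_Q/L_S = (0.667)²(0.453)⁴ = 0.01873.
F_Q/F_S = (L_Q/L_S)/(d_Q/d_S)² = 0.01873/1600 = 1.171×10^-5.
m_Q − m_S = −2.5 log₁₀(1.171×10^-5) = 12.33.

12.33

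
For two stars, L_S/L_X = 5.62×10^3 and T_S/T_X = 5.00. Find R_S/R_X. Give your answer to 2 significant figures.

3.0

L ∝ R²T⁴ gives R ∝ √L / T², so
R_S/R_X = √(5.62×10^3) / (5.00)² = 74.97 / 25.00 = 2.999.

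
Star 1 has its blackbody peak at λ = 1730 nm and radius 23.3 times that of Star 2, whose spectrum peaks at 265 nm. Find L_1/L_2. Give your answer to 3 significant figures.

0.299

Wien's law gives T ∝ 1/λ_max, so T_1/T_2 = λ_2/λ_1 = 265/1730 = 0.1532.
Then L ∝ R²T⁴ gives L_1/L_2 = (23.3)² × (0.1532)⁴ = 542.9 × 5.506×10^-4 = 0.2989.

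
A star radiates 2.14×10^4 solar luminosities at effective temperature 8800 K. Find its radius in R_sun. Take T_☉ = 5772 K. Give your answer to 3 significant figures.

R/R_☉ = √(L/L_☉) / (T/T_☉)² = √(2.14×10^4) / (1.525)²
       = 146.3 / 2.324 = 62.94.

62.9 R_sun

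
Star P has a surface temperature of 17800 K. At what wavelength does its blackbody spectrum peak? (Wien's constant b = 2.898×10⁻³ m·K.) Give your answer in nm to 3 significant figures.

163 nm

λ_max = b/T = 2.898×10⁻³ / 17800 = 1.63×10^-7 m = 162.8 nm.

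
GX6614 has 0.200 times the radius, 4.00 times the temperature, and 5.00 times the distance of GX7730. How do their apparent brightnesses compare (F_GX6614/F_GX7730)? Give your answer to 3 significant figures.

0.410

L_GX6614/L_GX7730 = (R_GX6614/R_GX7730)²(T_GX6614/T_GX7730)⁴ = (0.200)² × (4.00)⁴ = 10.24.
F_GX6614/F_GX7730 = (L_GX6614/L_GX7730)/(d_GX6614/d_GX7730)² = 10.24 / (5.00)² = 0.4096.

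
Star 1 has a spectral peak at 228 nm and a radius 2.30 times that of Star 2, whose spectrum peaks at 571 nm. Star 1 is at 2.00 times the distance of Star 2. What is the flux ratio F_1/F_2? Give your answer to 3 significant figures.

Wien's law: T_1/T_2 = λ_2/λ_1 = 571/228 = 2.504.
L_1/L_2 = (R_1/R_2)²(T_1/T_2)⁴ = (2.30)²(2.504)⁴ = 208.1.
F_1/F_2 = (L_1/L_2)/(d_1/d_2)² = 208.1/(2.00)² = 52.02.

52.0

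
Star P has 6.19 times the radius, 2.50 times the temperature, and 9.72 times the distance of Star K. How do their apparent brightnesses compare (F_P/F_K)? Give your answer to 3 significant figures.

L_P/L_K = (R_P/R_K)²(T_P/T_K)⁴ = (6.19)² × (2.50)⁴ = 1497.
F_P/F_K = (L_P/L_K)/(d_P/d_K)² = 1497 / (9.72)² = 15.84.

15.8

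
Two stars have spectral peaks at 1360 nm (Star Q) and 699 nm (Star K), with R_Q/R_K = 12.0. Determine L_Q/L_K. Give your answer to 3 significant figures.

10.0

Wien's law gives T ∝ 1/λ_max, so T_Q/T_K = λ_K/λ_Q = 699/1360 = 0.5140.
Then L ∝ R²T⁴ gives L_Q/L_K = (12.0)² × (0.5140)⁴ = 144.0 × 0.06978 = 10.05.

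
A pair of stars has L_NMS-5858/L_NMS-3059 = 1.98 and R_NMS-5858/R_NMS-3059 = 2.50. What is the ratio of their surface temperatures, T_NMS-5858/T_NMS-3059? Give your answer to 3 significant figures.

0.750

L ∝ R²T⁴ gives T ∝ (L/R²)^(1/4), so
T_NMS-5858/T_NMS-3059 = (1.98 / 2.50²)^(1/4) = (0.3168)^(1/4) = 0.7502.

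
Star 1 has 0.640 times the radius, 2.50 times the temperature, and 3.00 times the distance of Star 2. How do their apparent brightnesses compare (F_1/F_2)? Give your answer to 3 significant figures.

L_1/L_2 = (R_1/R_2)²(T_1/T_2)⁴ = (0.640)² × (2.50)⁴ = 16.00.
F_1/F_2 = (L_1/L_2)/(d_1/d_2)² = 16.00 / (3.00)² = 1.778.

1.78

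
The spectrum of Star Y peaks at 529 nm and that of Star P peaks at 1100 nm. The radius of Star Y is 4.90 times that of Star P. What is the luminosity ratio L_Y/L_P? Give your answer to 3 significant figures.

449

Wien's law gives T ∝ 1/λ_max, so T_Y/T_P = λ_P/λ_Y = 1100/529 = 2.079.
Then L ∝ R²T⁴ gives L_Y/L_P = (4.90)² × (2.079)⁴ = 24.01 × 18.70 = 448.9.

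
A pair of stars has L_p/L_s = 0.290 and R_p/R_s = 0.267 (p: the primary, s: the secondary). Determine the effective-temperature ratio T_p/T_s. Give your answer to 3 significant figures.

L ∝ R²T⁴ gives T ∝ (L/R²)^(1/4), so
T_p/T_s = (0.290 / 0.267²)^(1/4) = (4.068)^(1/4) = 1.420.

1.42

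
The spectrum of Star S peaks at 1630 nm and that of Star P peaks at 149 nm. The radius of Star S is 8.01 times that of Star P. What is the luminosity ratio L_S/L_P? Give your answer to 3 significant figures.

0.00448

Wien's law gives T ∝ 1/λ_max, so T_S/T_P = λ_P/λ_S = 149/1630 = 0.09141.
Then L ∝ R²T⁴ gives L_S/L_P = (8.01)² × (0.09141)⁴ = 64.16 × 6.982×10^-5 = 0.004480.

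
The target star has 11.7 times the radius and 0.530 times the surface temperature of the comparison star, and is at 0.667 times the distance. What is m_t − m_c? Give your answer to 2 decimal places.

L_t/L_c = (11.7)²(0.530)⁴ = 10.80.
F_t/F_c = (L_t/L_c)/(d_t/d_c)² = 10.80/0.4449 = 24.28.
m_t − m_c = −2.5 log₁₀(24.28) = -3.46.

-3.46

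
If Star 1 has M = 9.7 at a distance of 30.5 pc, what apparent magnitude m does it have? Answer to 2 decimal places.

m = M + 5 log₁₀(d/10 pc) = 9.7 + 5 log₁₀(30.5/10)
  = 9.7 + 5 × 0.484 = 9.7 + 2.42 = 12.12.

12.12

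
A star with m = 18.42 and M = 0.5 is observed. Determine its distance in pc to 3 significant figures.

3.84×10^4 pc

m − M = 5 log₁₀(d/10 pc)
18.42 − (0.5) = 17.92 = 5 log₁₀(d/10)
d = 10 × 10^(17.92/5) = 10 × 10^3.584 = 3.837×10^4 pc.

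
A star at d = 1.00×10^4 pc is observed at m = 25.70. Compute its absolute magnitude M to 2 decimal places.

10.70

M = m − 5 log₁₀(d/10 pc) = 25.70 − 5 log₁₀(1.00×10^4/10)
  = 25.70 − 5 × 3.000 = 25.70 − 15.00 = 10.70.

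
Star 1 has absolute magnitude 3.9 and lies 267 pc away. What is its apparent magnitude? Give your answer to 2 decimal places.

11.03

m = M + 5 log₁₀(d/10 pc) = 3.9 + 5 log₁₀(267/10)
  = 3.9 + 5 × 1.427 = 3.9 + 7.13 = 11.03.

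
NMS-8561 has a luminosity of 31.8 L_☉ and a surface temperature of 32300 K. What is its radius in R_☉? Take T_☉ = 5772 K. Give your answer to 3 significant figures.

0.180 R_☉

R/R_☉ = √(L/L_☉) / (T/T_☉)² = √(31.8) / (5.596)²
       = 5.639 / 31.31 = 0.1801.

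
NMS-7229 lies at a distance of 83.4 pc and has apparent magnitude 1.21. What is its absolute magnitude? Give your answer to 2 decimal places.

M = m − 5 log₁₀(d/10 pc) = 1.21 − 5 log₁₀(83.4/10)
  = 1.21 − 5 × 0.921 = 1.21 − 4.61 = -3.40.

-3.40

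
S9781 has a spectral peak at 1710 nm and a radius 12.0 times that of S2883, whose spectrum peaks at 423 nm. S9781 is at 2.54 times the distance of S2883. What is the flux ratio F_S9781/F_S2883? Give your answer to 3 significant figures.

0.0836

Wien's law: T_S9781/T_S2883 = λ_S2883/λ_S9781 = 423/1710 = 0.2474.
L_S9781/L_S2883 = (R_S9781/R_S2883)²(T_S9781/T_S2883)⁴ = (12.0)²(0.2474)⁴ = 0.5392.
F_S9781/F_S2883 = (L_S9781/L_S2883)/(d_S9781/d_S2883)² = 0.5392/(2.54)² = 0.08357.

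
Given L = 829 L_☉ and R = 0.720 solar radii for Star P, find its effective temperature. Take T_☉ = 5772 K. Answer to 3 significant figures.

T/T_☉ = (L/L_☉)^(1/4) / (R/R_☉)^(1/2)
T = 5772 × (829)^(1/4) / √(0.720) = 5772 × 5.366 / 0.8485 = 3.650×10^4 K.

3.65×10^4 K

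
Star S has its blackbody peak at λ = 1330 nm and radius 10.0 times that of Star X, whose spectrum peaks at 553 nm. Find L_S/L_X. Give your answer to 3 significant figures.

Wien's law gives T ∝ 1/λ_max, so T_S/T_X = λ_X/λ_S = 553/1330 = 0.4158.
Then L ∝ R²T⁴ gives L_S/L_X = (10.0)² × (0.4158)⁴ = 100.0 × 0.02989 = 2.989.

2.99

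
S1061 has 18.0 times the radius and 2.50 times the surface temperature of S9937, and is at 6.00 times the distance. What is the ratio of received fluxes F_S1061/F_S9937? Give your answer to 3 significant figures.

352

L_S1061/L_S9937 = (R_S1061/R_S9937)²(T_S1061/T_S9937)⁴ = (18.0)² × (2.50)⁴ = 1.266×10^4.
F_S1061/F_S9937 = (L_S1061/L_S9937)/(d_S1061/d_S9937)² = 1.266×10^4 / (6.00)² = 351.6.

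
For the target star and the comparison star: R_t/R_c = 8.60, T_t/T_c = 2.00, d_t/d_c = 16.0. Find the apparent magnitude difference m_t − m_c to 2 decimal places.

L_t/L_c = (8.60)²(2.00)⁴ = 1183.
F_t/F_c = (L_t/L_c)/(d_t/d_c)² = 1183/256.0 = 4.622.
m_t − m_c = −2.5 log₁₀(4.622) = -1.66.

-1.66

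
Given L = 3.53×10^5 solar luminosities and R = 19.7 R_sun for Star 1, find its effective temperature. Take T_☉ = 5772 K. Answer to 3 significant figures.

T/T_☉ = (L/L_☉)^(1/4) / (R/R_☉)^(1/2)
T = 5772 × (3.53×10^5)^(1/4) / √(19.7) = 5772 × 24.37 / 4.438 = 3.170×10^4 K.

3.17×10^4 K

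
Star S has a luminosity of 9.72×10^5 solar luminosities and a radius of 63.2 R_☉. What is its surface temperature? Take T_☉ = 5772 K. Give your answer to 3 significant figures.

T/T_☉ = (L/L_☉)^(1/4) / (R/R_☉)^(1/2)
T = 5772 × (9.72×10^5)^(1/4) / √(63.2) = 5772 × 31.40 / 7.950 = 2.280×10^4 K.

2.28×10^4 K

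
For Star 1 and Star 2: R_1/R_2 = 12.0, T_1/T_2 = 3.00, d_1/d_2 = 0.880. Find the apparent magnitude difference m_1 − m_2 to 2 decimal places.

L_1/L_2 = (12.0)²(3.00)⁴ = 1.166×10^4.
F_1/F_2 = (L_1/L_2)/(d_1/d_2)² = 1.166×10^4/0.7744 = 1.506×10^4.
m_1 − m_2 = −2.5 log₁₀(1.506×10^4) = -10.44.

-10.44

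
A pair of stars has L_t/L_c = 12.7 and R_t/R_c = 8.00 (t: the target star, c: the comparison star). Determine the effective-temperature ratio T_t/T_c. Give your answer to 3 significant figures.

0.667

L ∝ R²T⁴ gives T ∝ (L/R²)^(1/4), so
T_t/T_c = (12.7 / 8.00²)^(1/4) = (0.1984)^(1/4) = 0.6674.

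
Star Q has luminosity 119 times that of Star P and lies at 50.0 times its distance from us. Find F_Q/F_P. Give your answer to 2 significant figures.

F = L/(4πd²), so F_Q/F_P = (L_Q/L_P) / (d_Q/d_P)²
= 119 / (50.0)² = 119 / 2500 = 0.04760.

0.048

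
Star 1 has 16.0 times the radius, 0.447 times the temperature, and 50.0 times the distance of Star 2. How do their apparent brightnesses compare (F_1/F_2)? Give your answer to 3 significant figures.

L_1/L_2 = (R_1/R_2)²(T_1/T_2)⁴ = (16.0)² × (0.447)⁴ = 10.22.
F_1/F_2 = (L_1/L_2)/(d_1/d_2)² = 10.22 / (50.0)² = 0.004088.

0.00409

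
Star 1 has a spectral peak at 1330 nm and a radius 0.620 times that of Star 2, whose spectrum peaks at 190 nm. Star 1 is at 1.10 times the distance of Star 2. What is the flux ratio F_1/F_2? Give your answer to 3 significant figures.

1.32×10^-4

Wien's law: T_1/T_2 = λ_2/λ_1 = 190/1330 = 0.1429.
L_1/L_2 = (R_1/R_2)²(T_1/T_2)⁴ = (0.620)²(0.1429)⁴ = 1.601×10^-4.
F_1/F_2 = (L_1/L_2)/(d_1/d_2)² = 1.601×10^-4/(1.10)² = 1.323×10^-4.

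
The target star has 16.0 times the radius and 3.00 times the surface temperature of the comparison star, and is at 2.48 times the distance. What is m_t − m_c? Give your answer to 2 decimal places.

-8.82

L_t/L_c = (16.0)²(3.00)⁴ = 2.074×10^4.
F_t/F_c = (L_t/L_c)/(d_t/d_c)² = 2.074×10^4/6.150 = 3371.
m_t − m_c = −2.5 log₁₀(3371) = -8.82.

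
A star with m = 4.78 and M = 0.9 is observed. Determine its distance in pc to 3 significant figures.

m − M = 5 log₁₀(d/10 pc)
4.78 − (0.9) = 3.88 = 5 log₁₀(d/10)
d = 10 × 10^(3.88/5) = 10 × 10^0.776 = 59.70 pc.

59.7 pc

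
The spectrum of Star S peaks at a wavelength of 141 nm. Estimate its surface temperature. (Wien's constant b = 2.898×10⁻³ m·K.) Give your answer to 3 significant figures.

2.06×10^4 K

T = b/λ_max = 2.898×10⁻³ / (141×10⁻⁹) = 2.055×10^4 K.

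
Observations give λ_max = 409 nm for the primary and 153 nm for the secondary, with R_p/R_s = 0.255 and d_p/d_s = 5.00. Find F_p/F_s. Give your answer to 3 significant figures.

5.09×10^-5

Wien's law: T_p/T_s = λ_s/λ_p = 153/409 = 0.3741.
L_p/L_s = (R_p/R_s)²(T_p/T_s)⁴ = (0.255)²(0.3741)⁴ = 0.001273.
F_p/F_s = (L_p/L_s)/(d_p/d_s)² = 0.001273/(5.00)² = 5.093×10^-5.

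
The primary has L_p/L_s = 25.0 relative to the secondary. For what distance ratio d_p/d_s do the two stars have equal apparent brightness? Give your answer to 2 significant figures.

Equal flux requires L_p/d_p² = L_s/d_s², so d_p/d_s = √(L_p/L_s)
= √(25.0) = 5.000.

5.0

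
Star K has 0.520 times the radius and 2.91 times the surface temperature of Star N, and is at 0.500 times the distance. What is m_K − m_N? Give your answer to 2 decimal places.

-4.72

L_K/L_N = (0.520)²(2.91)⁴ = 19.39.
F_K/F_N = (L_K/L_N)/(d_K/d_N)² = 19.39/0.2500 = 77.56.
m_K − m_N = −2.5 log₁₀(77.56) = -4.72.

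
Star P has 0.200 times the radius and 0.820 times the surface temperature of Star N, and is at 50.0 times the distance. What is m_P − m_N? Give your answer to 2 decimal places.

12.85

L_P/L_N = (0.200)²(0.820)⁴ = 0.01808.
F_P/F_N = (L_P/L_N)/(d_P/d_N)² = 0.01808/2500 = 7.234×10^-6.
m_P − m_N = −2.5 log₁₀(7.234×10^-6) = 12.85.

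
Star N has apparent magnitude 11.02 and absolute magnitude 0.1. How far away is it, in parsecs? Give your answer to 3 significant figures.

1.53×10^3 pc

m − M = 5 log₁₀(d/10 pc)
11.02 − (0.1) = 10.92 = 5 log₁₀(d/10)
d = 10 × 10^(10.92/5) = 10 × 10^2.184 = 1528 pc.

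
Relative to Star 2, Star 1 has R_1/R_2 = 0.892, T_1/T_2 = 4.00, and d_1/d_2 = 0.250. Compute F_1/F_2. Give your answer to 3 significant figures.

L_1/L_2 = (R_1/R_2)²(T_1/T_2)⁴ = (0.892)² × (4.00)⁴ = 203.7.
F_1/F_2 = (L_1/L_2)/(d_1/d_2)² = 203.7 / (0.250)² = 3259.

3.26×10^3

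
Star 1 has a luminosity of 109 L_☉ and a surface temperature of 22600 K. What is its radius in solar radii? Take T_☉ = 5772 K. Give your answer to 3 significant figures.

R/R_☉ = √(L/L_☉) / (T/T_☉)² = √(109) / (3.915)²
       = 10.44 / 15.33 = 0.6810.

0.681 solar radii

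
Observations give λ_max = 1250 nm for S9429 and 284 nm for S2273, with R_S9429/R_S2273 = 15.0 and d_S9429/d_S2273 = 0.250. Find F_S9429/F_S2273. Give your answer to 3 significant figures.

9.59

Wien's law: T_S9429/T_S2273 = λ_S2273/λ_S9429 = 284/1250 = 0.2272.
L_S9429/L_S2273 = (R_S9429/R_S2273)²(T_S9429/T_S2273)⁴ = (15.0)²(0.2272)⁴ = 0.5995.
F_S9429/F_S2273 = (L_S9429/L_S2273)/(d_S9429/d_S2273)² = 0.5995/(0.250)² = 9.593.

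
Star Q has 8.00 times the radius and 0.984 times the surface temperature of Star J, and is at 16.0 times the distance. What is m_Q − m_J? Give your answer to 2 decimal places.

L_Q/L_J = (8.00)²(0.984)⁴ = 60.00.
F_Q/F_J = (L_Q/L_J)/(d_Q/d_J)² = 60.00/256.0 = 0.2344.
m_Q − m_J = −2.5 log₁₀(0.2344) = 1.58.

1.58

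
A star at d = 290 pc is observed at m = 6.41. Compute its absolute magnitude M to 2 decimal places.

-0.90

M = m − 5 log₁₀(d/10 pc) = 6.41 − 5 log₁₀(290/10)
  = 6.41 − 5 × 1.462 = 6.41 − 7.31 = -0.90.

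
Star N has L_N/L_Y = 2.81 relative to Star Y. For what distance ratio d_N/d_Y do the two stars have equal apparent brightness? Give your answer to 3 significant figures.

1.68

Equal flux requires L_N/d_N² = L_Y/d_Y², so d_N/d_Y = √(L_N/L_Y)
= √(2.81) = 1.676.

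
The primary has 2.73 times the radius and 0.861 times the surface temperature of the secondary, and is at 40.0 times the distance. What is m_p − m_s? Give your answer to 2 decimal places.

L_p/L_s = (2.73)²(0.861)⁴ = 4.096.
F_p/F_s = (L_p/L_s)/(d_p/d_s)² = 4.096/1600 = 0.002560.
m_p − m_s = −2.5 log₁₀(0.002560) = 6.48.

6.48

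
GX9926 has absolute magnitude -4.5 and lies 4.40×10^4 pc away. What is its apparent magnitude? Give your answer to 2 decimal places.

13.72

m = M + 5 log₁₀(d/10 pc) = -4.5 + 5 log₁₀(4.40×10^4/10)
  = -4.5 + 5 × 3.643 = -4.5 + 18.22 = 13.72.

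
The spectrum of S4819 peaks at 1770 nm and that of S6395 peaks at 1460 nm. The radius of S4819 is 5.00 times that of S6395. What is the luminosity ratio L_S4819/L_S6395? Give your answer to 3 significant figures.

Wien's law gives T ∝ 1/λ_max, so T_S4819/T_S6395 = λ_S6395/λ_S4819 = 1460/1770 = 0.8249.
Then L ∝ R²T⁴ gives L_S4819/L_S6395 = (5.00)² × (0.8249)⁴ = 25.00 × 0.4629 = 11.57.

11.6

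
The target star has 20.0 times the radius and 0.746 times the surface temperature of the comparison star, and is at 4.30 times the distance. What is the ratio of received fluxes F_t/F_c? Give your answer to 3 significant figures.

6.70

L_t/L_c = (R_t/R_c)²(T_t/T_c)⁴ = (20.0)² × (0.746)⁴ = 123.9.
F_t/F_c = (L_t/L_c)/(d_t/d_c)² = 123.9 / (4.30)² = 6.700.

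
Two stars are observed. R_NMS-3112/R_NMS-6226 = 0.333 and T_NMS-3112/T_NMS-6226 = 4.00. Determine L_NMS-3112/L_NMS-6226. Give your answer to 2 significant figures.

From the Stefan–Boltzmann law, L ∝ R²T⁴, so
L_NMS-3112/L_NMS-6226 = (R_NMS-3112/R_NMS-6226)² (T_NMS-3112/T_NMS-6226)⁴ = (0.333)² × (4.00)⁴ = 0.1109 × 256.0 = 28.39.

28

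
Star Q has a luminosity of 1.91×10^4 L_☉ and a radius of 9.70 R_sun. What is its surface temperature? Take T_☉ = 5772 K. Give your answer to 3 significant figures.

2.18×10^4 K

T/T_☉ = (L/L_☉)^(1/4) / (R/R_☉)^(1/2)
T = 5772 × (1.91×10^4)^(1/4) / √(9.70) = 5772 × 11.76 / 3.114 = 2.179×10^4 K.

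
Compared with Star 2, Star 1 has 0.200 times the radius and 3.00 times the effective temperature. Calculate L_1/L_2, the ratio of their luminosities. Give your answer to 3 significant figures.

From the Stefan–Boltzmann law, L ∝ R²T⁴, so
L_1/L_2 = (R_1/R_2)² (T_1/T_2)⁴ = (0.200)² × (3.00)⁴ = 0.04000 × 81.00 = 3.240.

3.24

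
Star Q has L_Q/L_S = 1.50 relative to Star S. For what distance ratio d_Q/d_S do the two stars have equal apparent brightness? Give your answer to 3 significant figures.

1.22

Equal flux requires L_Q/d_Q² = L_S/d_S², so d_Q/d_S = √(L_Q/L_S)
= √(1.50) = 1.225.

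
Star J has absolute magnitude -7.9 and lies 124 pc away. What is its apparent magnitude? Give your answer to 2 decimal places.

m = M + 5 log₁₀(d/10 pc) = -7.9 + 5 log₁₀(124/10)
  = -7.9 + 5 × 1.093 = -7.9 + 5.47 = -2.43.

-2.43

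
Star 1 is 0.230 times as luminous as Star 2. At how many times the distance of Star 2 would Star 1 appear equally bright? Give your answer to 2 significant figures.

0.48

Equal flux requires L_1/d_1² = L_2/d_2², so d_1/d_2 = √(L_1/L_2)
= √(0.230) = 0.4796.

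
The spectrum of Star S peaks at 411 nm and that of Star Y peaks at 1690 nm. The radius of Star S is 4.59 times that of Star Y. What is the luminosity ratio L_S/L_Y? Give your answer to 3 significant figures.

Wien's law gives T ∝ 1/λ_max, so T_S/T_Y = λ_Y/λ_S = 1690/411 = 4.112.
Then L ∝ R²T⁴ gives L_S/L_Y = (4.59)² × (4.112)⁴ = 21.07 × 285.9 = 6023.

6.02×10^3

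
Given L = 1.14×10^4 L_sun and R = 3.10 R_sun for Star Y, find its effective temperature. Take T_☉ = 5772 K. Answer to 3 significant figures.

T/T_☉ = (L/L_☉)^(1/4) / (R/R_☉)^(1/2)
T = 5772 × (1.14×10^4)^(1/4) / √(3.10) = 5772 × 10.33 / 1.761 = 3.387×10^4 K.

3.39×10^4 K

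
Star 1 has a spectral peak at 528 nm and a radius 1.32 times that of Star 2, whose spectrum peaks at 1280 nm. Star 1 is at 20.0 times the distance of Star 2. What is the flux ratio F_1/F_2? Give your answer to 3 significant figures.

0.150

Wien's law: T_1/T_2 = λ_2/λ_1 = 1280/528 = 2.424.
L_1/L_2 = (R_1/R_2)²(T_1/T_2)⁴ = (1.32)²(2.424)⁴ = 60.18.
F_1/F_2 = (L_1/L_2)/(d_1/d_2)² = 60.18/(20.0)² = 0.1504.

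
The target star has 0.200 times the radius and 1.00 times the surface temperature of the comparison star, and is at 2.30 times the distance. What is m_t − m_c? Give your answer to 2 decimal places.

L_t/L_c = (0.200)²(1.00)⁴ = 0.04000.
F_t/F_c = (L_t/L_c)/(d_t/d_c)² = 0.04000/5.290 = 0.007561.
m_t − m_c = −2.5 log₁₀(0.007561) = 5.30.

5.30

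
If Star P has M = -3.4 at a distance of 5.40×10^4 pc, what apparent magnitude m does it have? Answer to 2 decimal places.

15.26

m = M + 5 log₁₀(d/10 pc) = -3.4 + 5 log₁₀(5.40×10^4/10)
  = -3.4 + 5 × 3.732 = -3.4 + 18.66 = 15.26.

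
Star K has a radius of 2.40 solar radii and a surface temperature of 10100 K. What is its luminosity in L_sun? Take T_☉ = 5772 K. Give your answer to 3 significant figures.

L/L_☉ = (R/R_☉)² (T/T_☉)⁴ = (2.40)² × (10100/5772)⁴
       = 5.760 × (1.750)⁴ = 5.760 × 9.375 = 54.00.

54.0 L_sun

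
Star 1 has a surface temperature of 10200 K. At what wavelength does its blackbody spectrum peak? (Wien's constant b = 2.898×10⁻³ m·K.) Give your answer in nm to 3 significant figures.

284 nm

λ_max = b/T = 2.898×10⁻³ / 10200 = 2.84×10^-7 m = 284.1 nm.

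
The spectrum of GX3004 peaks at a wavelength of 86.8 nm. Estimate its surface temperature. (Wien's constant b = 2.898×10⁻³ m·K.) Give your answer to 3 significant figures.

3.34×10^4 K

T = b/λ_max = 2.898×10⁻³ / (86.8×10⁻⁹) = 3.339×10^4 K.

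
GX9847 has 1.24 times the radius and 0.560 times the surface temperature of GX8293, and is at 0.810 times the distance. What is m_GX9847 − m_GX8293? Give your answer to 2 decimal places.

L_GX9847/L_GX8293 = (1.24)²(0.560)⁴ = 0.1512.
F_GX9847/F_GX8293 = (L_GX9847/L_GX8293)/(d_GX9847/d_GX8293)² = 0.1512/0.6561 = 0.2305.
m_GX9847 − m_GX8293 = −2.5 log₁₀(0.2305) = 1.59.

1.59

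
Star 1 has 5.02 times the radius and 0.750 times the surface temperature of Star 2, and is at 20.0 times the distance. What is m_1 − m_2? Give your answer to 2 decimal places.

4.25

L_1/L_2 = (5.02)²(0.750)⁴ = 7.974.
F_1/F_2 = (L_1/L_2)/(d_1/d_2)² = 7.974/400.0 = 0.01993.
m_1 − m_2 = −2.5 log₁₀(0.01993) = 4.25.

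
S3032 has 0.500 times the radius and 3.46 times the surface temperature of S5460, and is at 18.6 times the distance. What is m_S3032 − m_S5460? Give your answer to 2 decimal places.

L_S3032/L_S5460 = (0.500)²(3.46)⁴ = 35.83.
F_S3032/F_S5460 = (L_S3032/L_S5460)/(d_S3032/d_S5460)² = 35.83/346.0 = 0.1036.
m_S3032 − m_S5460 = −2.5 log₁₀(0.1036) = 2.46.

2.46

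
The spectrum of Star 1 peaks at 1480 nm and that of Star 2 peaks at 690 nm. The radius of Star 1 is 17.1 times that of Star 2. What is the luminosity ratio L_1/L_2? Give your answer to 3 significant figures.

Wien's law gives T ∝ 1/λ_max, so T_1/T_2 = λ_2/λ_1 = 690/1480 = 0.4662.
Then L ∝ R²T⁴ gives L_1/L_2 = (17.1)² × (0.4662)⁴ = 292.4 × 0.04724 = 13.81.

13.8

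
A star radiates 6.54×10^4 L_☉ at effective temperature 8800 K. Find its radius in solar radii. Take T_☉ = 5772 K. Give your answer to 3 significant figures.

110 solar radii

R/R_☉ = √(L/L_☉) / (T/T_☉)² = √(6.54×10^4) / (1.525)²
       = 255.7 / 2.324 = 110.0.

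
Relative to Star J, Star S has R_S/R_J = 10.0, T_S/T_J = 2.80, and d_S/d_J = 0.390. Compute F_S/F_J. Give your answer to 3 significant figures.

4.04×10^4

L_S/L_J = (R_S/R_J)²(T_S/T_J)⁴ = (10.0)² × (2.80)⁴ = 6147.
F_S/F_J = (L_S/L_J)/(d_S/d_J)² = 6147 / (0.390)² = 4.041×10^4.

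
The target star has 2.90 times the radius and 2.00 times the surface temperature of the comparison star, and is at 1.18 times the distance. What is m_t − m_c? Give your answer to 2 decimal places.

-4.96

L_t/L_c = (2.90)²(2.00)⁴ = 134.6.
F_t/F_c = (L_t/L_c)/(d_t/d_c)² = 134.6/1.392 = 96.64.
m_t − m_c = −2.5 log₁₀(96.64) = -4.96.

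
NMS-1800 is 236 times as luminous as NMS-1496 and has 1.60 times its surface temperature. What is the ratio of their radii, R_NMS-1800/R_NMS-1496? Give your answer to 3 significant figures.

6.00

L ∝ R²T⁴ gives R ∝ √L / T², so
R_NMS-1800/R_NMS-1496 = √(236) / (1.60)² = 15.36 / 2.560 = 6.001.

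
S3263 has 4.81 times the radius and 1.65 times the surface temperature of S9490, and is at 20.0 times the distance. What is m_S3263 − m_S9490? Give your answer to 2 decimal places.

0.92

L_S3263/L_S9490 = (4.81)²(1.65)⁴ = 171.5.
F_S3263/F_S9490 = (L_S3263/L_S9490)/(d_S3263/d_S9490)² = 171.5/400.0 = 0.4287.
m_S3263 − m_S9490 = −2.5 log₁₀(0.4287) = 0.92.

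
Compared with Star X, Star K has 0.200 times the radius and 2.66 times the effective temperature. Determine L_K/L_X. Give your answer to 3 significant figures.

2.00

From the Stefan–Boltzmann law, L ∝ R²T⁴, so
L_K/L_X = (R_K/R_X)² (T_K/T_X)⁴ = (0.200)² × (2.66)⁴ = 0.04000 × 50.06 = 2.003.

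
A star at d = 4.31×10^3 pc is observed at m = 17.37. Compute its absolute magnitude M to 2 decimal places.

M = m − 5 log₁₀(d/10 pc) = 17.37 − 5 log₁₀(4.31×10^3/10)
  = 17.37 − 5 × 2.634 = 17.37 − 13.17 = 4.20.

4.20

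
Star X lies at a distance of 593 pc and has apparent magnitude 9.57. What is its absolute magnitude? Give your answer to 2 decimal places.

M = m − 5 log₁₀(d/10 pc) = 9.57 − 5 log₁₀(593/10)
  = 9.57 − 5 × 1.773 = 9.57 − 8.87 = 0.70.

0.70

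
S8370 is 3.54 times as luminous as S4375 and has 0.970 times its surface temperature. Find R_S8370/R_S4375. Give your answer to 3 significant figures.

2.00

L ∝ R²T⁴ gives R ∝ √L / T², so
R_S8370/R_S4375 = √(3.54) / (0.970)² = 1.881 / 0.9409 = 2.000.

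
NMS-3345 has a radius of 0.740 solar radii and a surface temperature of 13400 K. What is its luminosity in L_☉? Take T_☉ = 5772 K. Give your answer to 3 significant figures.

15.9 L_☉

L/L_☉ = (R/R_☉)² (T/T_☉)⁴ = (0.740)² × (13400/5772)⁴
       = 0.5476 × (2.322)⁴ = 0.5476 × 29.05 = 15.91.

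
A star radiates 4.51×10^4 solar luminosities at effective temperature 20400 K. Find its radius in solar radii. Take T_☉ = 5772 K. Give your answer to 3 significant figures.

17.0 solar radii

R/R_☉ = √(L/L_☉) / (T/T_☉)² = √(4.51×10^4) / (3.534)²
       = 212.4 / 12.49 = 17.00.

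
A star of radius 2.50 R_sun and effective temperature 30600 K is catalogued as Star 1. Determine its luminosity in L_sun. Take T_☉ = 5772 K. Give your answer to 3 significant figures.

L/L_☉ = (R/R_☉)² (T/T_☉)⁴ = (2.50)² × (30600/5772)⁴
       = 6.250 × (5.301)⁴ = 6.250 × 789.9 = 4937.

4.94×10^3 L_sun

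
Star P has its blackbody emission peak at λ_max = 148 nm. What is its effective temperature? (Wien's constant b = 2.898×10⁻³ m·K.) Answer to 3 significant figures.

T = b/λ_max = 2.898×10⁻³ / (148×10⁻⁹) = 1.958×10^4 K.

1.96×10^4 K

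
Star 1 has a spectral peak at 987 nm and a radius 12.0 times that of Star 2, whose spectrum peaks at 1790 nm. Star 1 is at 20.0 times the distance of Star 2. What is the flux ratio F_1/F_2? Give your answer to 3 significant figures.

Wien's law: T_1/T_2 = λ_2/λ_1 = 1790/987 = 1.814.
L_1/L_2 = (R_1/R_2)²(T_1/T_2)⁴ = (12.0)²(1.814)⁴ = 1558.
F_1/F_2 = (L_1/L_2)/(d_1/d_2)² = 1558/(20.0)² = 3.894.

3.89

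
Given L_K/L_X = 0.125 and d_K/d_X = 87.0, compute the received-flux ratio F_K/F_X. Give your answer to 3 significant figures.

1.65×10^-5

F = L/(4πd²), so F_K/F_X = (L_K/L_X) / (d_K/d_X)²
= 0.125 / (87.0)² = 0.125 / 7569 = 1.651×10^-5.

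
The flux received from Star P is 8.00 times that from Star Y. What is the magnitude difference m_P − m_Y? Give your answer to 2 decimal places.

-2.26

m_P − m_Y = −2.5 log₁₀(F_P/F_Y) = −2.5 log₁₀(8.00) = −2.5 × (0.903) = -2.258.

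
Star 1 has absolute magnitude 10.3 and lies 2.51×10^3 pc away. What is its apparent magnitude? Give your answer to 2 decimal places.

22.30

m = M + 5 log₁₀(d/10 pc) = 10.3 + 5 log₁₀(2.51×10^3/10)
  = 10.3 + 5 × 2.400 = 10.3 + 12.00 = 22.30.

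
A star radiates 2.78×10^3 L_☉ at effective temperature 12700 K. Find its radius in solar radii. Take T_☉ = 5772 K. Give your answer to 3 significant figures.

10.9 solar radii

R/R_☉ = √(L/L_☉) / (T/T_☉)² = √(2.78×10^3) / (2.200)²
       = 52.73 / 4.841 = 10.89.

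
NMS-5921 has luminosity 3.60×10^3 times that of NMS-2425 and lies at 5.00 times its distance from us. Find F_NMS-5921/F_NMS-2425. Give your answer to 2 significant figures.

F = L/(4πd²), so F_NMS-5921/F_NMS-2425 = (L_NMS-5921/L_NMS-2425) / (d_NMS-5921/d_NMS-2425)²
= 3.60×10^3 / (5.00)² = 3.60×10^3 / 25.00 = 144.0.

1.4×10^2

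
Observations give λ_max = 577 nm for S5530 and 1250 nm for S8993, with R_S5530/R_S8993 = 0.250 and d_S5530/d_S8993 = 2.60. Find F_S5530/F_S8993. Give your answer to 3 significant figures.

0.204

Wien's law: T_S5530/T_S8993 = λ_S8993/λ_S5530 = 1250/577 = 2.166.
L_S5530/L_S8993 = (R_S5530/R_S8993)²(T_S5530/T_S8993)⁴ = (0.250)²(2.166)⁴ = 1.377.
F_S5530/F_S8993 = (L_S5530/L_S8993)/(d_S5530/d_S8993)² = 1.377/(2.60)² = 0.2036.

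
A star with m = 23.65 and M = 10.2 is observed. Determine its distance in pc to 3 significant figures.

m − M = 5 log₁₀(d/10 pc)
23.65 − (10.2) = 13.45 = 5 log₁₀(d/10)
d = 10 × 10^(13.45/5) = 10 × 10^2.690 = 4898 pc.

4.90×10^3 pc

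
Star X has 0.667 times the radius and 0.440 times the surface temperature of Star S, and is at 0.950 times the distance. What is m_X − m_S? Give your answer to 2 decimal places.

L_X/L_S = (0.667)²(0.440)⁴ = 0.01667.
F_X/F_S = (L_X/L_S)/(d_X/d_S)² = 0.01667/0.9025 = 0.01848.
m_X − m_S = −2.5 log₁₀(0.01848) = 4.33.

4.33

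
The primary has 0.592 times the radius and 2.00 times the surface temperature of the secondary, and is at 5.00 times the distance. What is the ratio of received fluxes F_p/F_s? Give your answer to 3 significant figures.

L_p/L_s = (R_p/R_s)²(T_p/T_s)⁴ = (0.592)² × (2.00)⁴ = 5.607.
F_p/F_s = (L_p/L_s)/(d_p/d_s)² = 5.607 / (5.00)² = 0.2243.

0.224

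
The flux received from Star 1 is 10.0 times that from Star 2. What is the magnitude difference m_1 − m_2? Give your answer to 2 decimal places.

-2.50

m_1 − m_2 = −2.5 log₁₀(F_1/F_2) = −2.5 log₁₀(10.0) = −2.5 × (1.000) = -2.500.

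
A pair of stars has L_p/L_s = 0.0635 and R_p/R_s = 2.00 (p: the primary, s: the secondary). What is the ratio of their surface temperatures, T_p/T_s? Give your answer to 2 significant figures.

L ∝ R²T⁴ gives T ∝ (L/R²)^(1/4), so
T_p/T_s = (0.0635 / 2.00²)^(1/4) = (0.01588)^(1/4) = 0.3550.

0.35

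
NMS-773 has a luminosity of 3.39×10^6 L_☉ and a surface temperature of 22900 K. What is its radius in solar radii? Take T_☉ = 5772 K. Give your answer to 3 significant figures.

117 solar radii

R/R_☉ = √(L/L_☉) / (T/T_☉)² = √(3.39×10^6) / (3.967)²
       = 1841 / 15.74 = 117.0.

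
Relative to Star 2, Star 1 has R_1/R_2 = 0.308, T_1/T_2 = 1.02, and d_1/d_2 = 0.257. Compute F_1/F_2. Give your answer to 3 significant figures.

1.55

L_1/L_2 = (R_1/R_2)²(T_1/T_2)⁴ = (0.308)² × (1.02)⁴ = 0.1027.
F_1/F_2 = (L_1/L_2)/(d_1/d_2)² = 0.1027 / (0.257)² = 1.555.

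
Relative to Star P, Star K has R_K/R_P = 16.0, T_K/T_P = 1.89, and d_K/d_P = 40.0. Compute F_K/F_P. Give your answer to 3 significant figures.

L_K/L_P = (R_K/R_P)²(T_K/T_P)⁴ = (16.0)² × (1.89)⁴ = 3267.
F_K/F_P = (L_K/L_P)/(d_K/d_P)² = 3267 / (40.0)² = 2.042.

2.04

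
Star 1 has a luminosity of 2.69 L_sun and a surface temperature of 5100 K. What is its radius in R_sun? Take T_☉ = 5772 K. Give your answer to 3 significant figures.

2.10 R_sun

R/R_☉ = √(L/L_☉) / (T/T_☉)² = √(2.69) / (0.8836)²
       = 1.640 / 0.7807 = 2.101.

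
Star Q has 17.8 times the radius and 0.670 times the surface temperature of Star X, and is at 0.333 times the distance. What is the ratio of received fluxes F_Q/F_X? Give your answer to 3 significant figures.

576

L_Q/L_X = (R_Q/R_X)²(T_Q/T_X)⁴ = (17.8)² × (0.670)⁴ = 63.85.
F_Q/F_X = (L_Q/L_X)/(d_Q/d_X)² = 63.85 / (0.333)² = 575.8.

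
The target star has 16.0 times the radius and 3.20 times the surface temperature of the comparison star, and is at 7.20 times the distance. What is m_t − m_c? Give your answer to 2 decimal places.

L_t/L_c = (16.0)²(3.20)⁴ = 2.684×10^4.
F_t/F_c = (L_t/L_c)/(d_t/d_c)² = 2.684×10^4/51.84 = 517.8.
m_t − m_c = −2.5 log₁₀(517.8) = -6.79.

-6.79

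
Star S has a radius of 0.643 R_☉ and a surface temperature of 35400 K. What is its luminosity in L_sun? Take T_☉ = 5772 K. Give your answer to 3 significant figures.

585 L_sun

L/L_☉ = (R/R_☉)² (T/T_☉)⁴ = (0.643)² × (35400/5772)⁴
       = 0.4134 × (6.133)⁴ = 0.4134 × 1415 = 585.0.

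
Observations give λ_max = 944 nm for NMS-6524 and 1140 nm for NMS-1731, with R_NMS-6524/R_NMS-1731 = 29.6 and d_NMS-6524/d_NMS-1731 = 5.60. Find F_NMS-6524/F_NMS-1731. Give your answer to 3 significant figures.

59.4

Wien's law: T_NMS-6524/T_NMS-1731 = λ_NMS-1731/λ_NMS-6524 = 1140/944 = 1.208.
L_NMS-6524/L_NMS-1731 = (R_NMS-6524/R_NMS-1731)²(T_NMS-6524/T_NMS-1731)⁴ = (29.6)²(1.208)⁴ = 1863.
F_NMS-6524/F_NMS-1731 = (L_NMS-6524/L_NMS-1731)/(d_NMS-6524/d_NMS-1731)² = 1863/(5.60)² = 59.42.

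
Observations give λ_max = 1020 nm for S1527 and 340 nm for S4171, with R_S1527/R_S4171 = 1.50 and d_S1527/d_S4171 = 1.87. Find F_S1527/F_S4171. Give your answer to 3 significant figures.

0.00794

Wien's law: T_S1527/T_S4171 = λ_S4171/λ_S1527 = 340/1020 = 0.3333.
L_S1527/L_S4171 = (R_S1527/R_S4171)²(T_S1527/T_S4171)⁴ = (1.50)²(0.3333)⁴ = 0.02778.
F_S1527/F_S4171 = (L_S1527/L_S4171)/(d_S1527/d_S4171)² = 0.02778/(1.87)² = 0.007944.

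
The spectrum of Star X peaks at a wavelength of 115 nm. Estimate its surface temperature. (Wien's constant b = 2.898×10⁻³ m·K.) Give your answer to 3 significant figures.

2.52×10^4 K

T = b/λ_max = 2.898×10⁻³ / (115×10⁻⁹) = 2.520×10^4 K.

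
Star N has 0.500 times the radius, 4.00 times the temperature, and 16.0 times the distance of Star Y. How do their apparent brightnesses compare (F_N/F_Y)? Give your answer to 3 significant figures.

0.250

L_N/L_Y = (R_N/R_Y)²(T_N/T_Y)⁴ = (0.500)² × (4.00)⁴ = 64.00.
F_N/F_Y = (L_N/L_Y)/(d_N/d_Y)² = 64.00 / (16.0)² = 0.2500.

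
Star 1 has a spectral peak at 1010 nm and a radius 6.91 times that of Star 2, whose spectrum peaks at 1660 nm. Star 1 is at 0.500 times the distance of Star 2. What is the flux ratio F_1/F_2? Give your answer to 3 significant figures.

Wien's law: T_1/T_2 = λ_2/λ_1 = 1660/1010 = 1.644.
L_1/L_2 = (R_1/R_2)²(T_1/T_2)⁴ = (6.91)²(1.644)⁴ = 348.4.
F_1/F_2 = (L_1/L_2)/(d_1/d_2)² = 348.4/(0.500)² = 1394.

1.39×10^3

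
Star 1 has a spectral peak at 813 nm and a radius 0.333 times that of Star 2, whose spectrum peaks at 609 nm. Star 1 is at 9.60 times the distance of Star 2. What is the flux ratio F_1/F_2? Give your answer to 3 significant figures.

Wien's law: T_1/T_2 = λ_2/λ_1 = 609/813 = 0.7491.
L_1/L_2 = (R_1/R_2)²(T_1/T_2)⁴ = (0.333)²(0.7491)⁴ = 0.03491.
F_1/F_2 = (L_1/L_2)/(d_1/d_2)² = 0.03491/(9.60)² = 3.788×10^-4.

3.79×10^-4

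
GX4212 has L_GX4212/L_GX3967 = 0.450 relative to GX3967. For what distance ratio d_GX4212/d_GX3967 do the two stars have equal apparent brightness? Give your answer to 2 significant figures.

Equal flux requires L_GX4212/d_GX4212² = L_GX3967/d_GX3967², so d_GX4212/d_GX3967 = √(L_GX4212/L_GX3967)
= √(0.450) = 0.6708.

0.67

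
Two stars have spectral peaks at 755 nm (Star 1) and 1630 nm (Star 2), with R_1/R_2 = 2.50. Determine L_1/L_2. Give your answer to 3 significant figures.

Wien's law gives T ∝ 1/λ_max, so T_1/T_2 = λ_2/λ_1 = 1630/755 = 2.159.
Then L ∝ R²T⁴ gives L_1/L_2 = (2.50)² × (2.159)⁴ = 6.250 × 21.73 = 135.8.

136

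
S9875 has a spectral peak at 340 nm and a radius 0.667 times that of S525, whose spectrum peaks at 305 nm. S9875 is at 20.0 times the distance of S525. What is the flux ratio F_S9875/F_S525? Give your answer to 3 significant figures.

Wien's law: T_S9875/T_S525 = λ_S525/λ_S9875 = 305/340 = 0.8971.
L_S9875/L_S525 = (R_S9875/R_S525)²(T_S9875/T_S525)⁴ = (0.667)²(0.8971)⁴ = 0.2881.
F_S9875/F_S525 = (L_S9875/L_S525)/(d_S9875/d_S525)² = 0.2881/(20.0)² = 7.202×10^-4.

7.20×10^-4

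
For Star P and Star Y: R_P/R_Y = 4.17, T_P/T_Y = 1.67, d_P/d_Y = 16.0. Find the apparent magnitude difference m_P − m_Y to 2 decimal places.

L_P/L_Y = (4.17)²(1.67)⁴ = 135.3.
F_P/F_Y = (L_P/L_Y)/(d_P/d_Y)² = 135.3/256.0 = 0.5283.
m_P − m_Y = −2.5 log₁₀(0.5283) = 0.69.

0.69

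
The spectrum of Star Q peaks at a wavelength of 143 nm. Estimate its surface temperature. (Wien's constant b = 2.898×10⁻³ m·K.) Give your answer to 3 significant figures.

T = b/λ_max = 2.898×10⁻³ / (143×10⁻⁹) = 2.027×10^4 K.

2.03×10^4 K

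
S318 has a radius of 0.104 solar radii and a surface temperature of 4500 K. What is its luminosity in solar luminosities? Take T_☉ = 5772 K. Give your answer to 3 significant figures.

L/L_☉ = (R/R_☉)² (T/T_☉)⁴ = (0.104)² × (4500/5772)⁴
       = 0.01082 × (0.7796)⁴ = 0.01082 × 0.3694 = 0.003996.

0.00400 solar luminosities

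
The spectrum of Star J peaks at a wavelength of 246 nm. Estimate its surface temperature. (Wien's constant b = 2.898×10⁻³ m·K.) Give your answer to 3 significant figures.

1.18×10^4 K

T = b/λ_max = 2.898×10⁻³ / (246×10⁻⁹) = 1.178×10^4 K.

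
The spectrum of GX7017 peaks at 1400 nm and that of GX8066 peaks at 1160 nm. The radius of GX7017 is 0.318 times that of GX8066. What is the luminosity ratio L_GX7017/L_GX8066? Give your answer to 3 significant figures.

Wien's law gives T ∝ 1/λ_max, so T_GX7017/T_GX8066 = λ_GX8066/λ_GX7017 = 1160/1400 = 0.8286.
Then L ∝ R²T⁴ gives L_GX7017/L_GX8066 = (0.318)² × (0.8286)⁴ = 0.1011 × 0.4713 = 0.04766.

0.0477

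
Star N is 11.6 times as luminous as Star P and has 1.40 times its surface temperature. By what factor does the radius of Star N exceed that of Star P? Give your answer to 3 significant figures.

L ∝ R²T⁴ gives R ∝ √L / T², so
R_N/R_P = √(11.6) / (1.40)² = 3.406 / 1.960 = 1.738.

1.74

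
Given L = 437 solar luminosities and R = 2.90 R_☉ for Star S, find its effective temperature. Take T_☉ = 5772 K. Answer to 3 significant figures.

T/T_☉ = (L/L_☉)^(1/4) / (R/R_☉)^(1/2)
T = 5772 × (437)^(1/4) / √(2.90) = 5772 × 4.572 / 1.703 = 1.550×10^4 K.

1.55×10^4 K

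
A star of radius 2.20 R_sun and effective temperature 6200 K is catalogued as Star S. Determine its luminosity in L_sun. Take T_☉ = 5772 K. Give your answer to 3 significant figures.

L/L_☉ = (R/R_☉)² (T/T_☉)⁴ = (2.20)² × (6200/5772)⁴
       = 4.840 × (1.074)⁴ = 4.840 × 1.331 = 6.443.

6.44 L_sun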